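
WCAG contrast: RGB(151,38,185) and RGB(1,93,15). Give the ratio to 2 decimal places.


Linearize each sRGB channel c=v/255: c/12.92 if c ≤ 0.04045 else ((c+0.055)/1.055)^2.4
L = 0.2126×R_lin + 0.7152×G_lin + 0.0722×B_lin
Color 1 (151,38,185):
  R=151: 151/255≈0.5922 > 0.04045 → ((0.5922+0.055)/1.055)^2.4 ≈ 0.30947
  G=38: 38/255≈0.1490 > 0.04045 → ((0.1490+0.055)/1.055)^2.4 ≈ 0.01938
  B=185: 185/255≈0.7255 > 0.04045 → ((0.7255+0.055)/1.055)^2.4 ≈ 0.48515
  L1 = 0.2126×0.30947 + 0.7152×0.01938 + 0.0722×0.48515 ≈ 0.11468
Color 2 (1,93,15):
  R=1: 1/255≈0.0039 ≤ 0.04045 → 0.0039/12.92 ≈ 0.00030
  G=93: 93/255≈0.3647 > 0.04045 → ((0.3647+0.055)/1.055)^2.4 ≈ 0.10946
  B=15: 15/255≈0.0588 > 0.04045 → ((0.0588+0.055)/1.055)^2.4 ≈ 0.00478
  L2 = 0.2126×0.00030 + 0.7152×0.10946 + 0.0722×0.00478 ≈ 0.07870
Lighter = 0.11468, Darker = 0.07870
Ratio = (L_lighter + 0.05) / (L_darker + 0.05)
Ratio = (0.11468 + 0.05) / (0.07870 + 0.05) = 0.16468 / 0.12870 ≈ 1.2796
Ratio ≈ 1.28:1


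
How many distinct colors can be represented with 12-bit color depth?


Colors = 2^bits = 2^12
= 4,096 colors


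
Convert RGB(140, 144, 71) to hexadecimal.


R = 140 → 8C (hex)
G = 144 → 90 (hex)
B = 71 → 47 (hex)
Hex = #8C9047


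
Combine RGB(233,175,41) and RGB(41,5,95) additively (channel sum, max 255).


Additive: each channel = min(255, C₁+C₂)
R: 233+41 = 274 → 255
G: 175+5 = 180 → 180
B: 41+95 = 136 → 136
= RGB(255, 180, 136)


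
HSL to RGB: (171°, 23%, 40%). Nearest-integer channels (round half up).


H=171°, S=0.23, L=0.40
C = (1-|2L-1|)×S = (1-|-0.20|)×0.23 = 0.184
H' = H/60 = 171/60 ≈ 2.8500; X = C×(1-|H' mod 2 - 1|) = 0.1564
m = L - C/2 = 0.40 - 0.092 = 0.308
Sector ⌊H'⌋ = 2 → (R',G',B') = (0.0, 0.184, 0.1564)
RGB = ((R'+m)×255, (G'+m)×255, (B'+m)×255) = (78.54, 125.46, 118.422)
Round half up → RGB(79, 125, 118)


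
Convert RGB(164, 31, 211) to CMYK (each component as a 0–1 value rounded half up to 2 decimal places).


R'=164/255≈0.6431, G'=31/255≈0.1216, B'=211/255≈0.8275
K = 1 - max(R',G',B') = 1 - 211/255 = 44/255 = 0.17254… → 0.17
(1-R'-K)/(1-K) simplifies to (max-R)/max with max = 211:
C = (211-164)/211 = 47/211 = 0.22274… → 0.22
M = (211-31)/211 = 180/211 = 0.85308… → 0.85
Y = (211-211)/211 = 0/211 = 0 → 0.00
= CMYK(0.22, 0.85, 0.00, 0.17)


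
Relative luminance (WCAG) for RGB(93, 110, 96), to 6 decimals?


Linearize each channel (sRGB transfer function): c = v/255; c_lin = c/12.92 if c ≤ 0.04045, else ((c+0.055)/1.055)^2.4
  R: 93/255 ≈ 0.364706 > 0.04045 → ((0.364706+0.055)/1.055)^2.4 ≈ 0.109462
  G: 110/255 ≈ 0.431373 > 0.04045 → ((0.431373+0.055)/1.055)^2.4 ≈ 0.155926
  B: 96/255 ≈ 0.376471 > 0.04045 → ((0.376471+0.055)/1.055)^2.4 ≈ 0.116971
R_lin = 0.109462, G_lin = 0.155926, B_lin = 0.116971
L = 0.2126×R + 0.7152×G + 0.0722×B
L = 0.2126×0.109462 + 0.7152×0.155926 + 0.0722×0.116971
L ≈ 0.143235


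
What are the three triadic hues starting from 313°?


Triadic: equally spaced at 120° intervals
H1 = 313°
H2 = (313 + 120) mod 360 = 73°
H3 = (313 + 240) mod 360 = 193°
Triadic = 313°, 73°, 193°


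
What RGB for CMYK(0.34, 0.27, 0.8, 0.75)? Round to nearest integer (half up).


R = 255 × (1-C) × (1-K) = 255 × 0.66 × 0.25 = 42.075 → 42
G = 255 × (1-M) × (1-K) = 255 × 0.73 × 0.25 = 46.5375 → 47
B = 255 × (1-Y) × (1-K) = 255 × 0.20 × 0.25 = 12.75 → 13
= RGB(42, 47, 13)


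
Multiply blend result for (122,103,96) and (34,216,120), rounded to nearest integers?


Multiply: C = A×B/255, rounded to nearest integer
R: 122×34/255 = 4148/255 ≈ 16.267 → 16
G: 103×216/255 = 22248/255 ≈ 87.247 → 87
B: 96×120/255 = 11520/255 ≈ 45.176 → 45
= RGB(16, 87, 45)


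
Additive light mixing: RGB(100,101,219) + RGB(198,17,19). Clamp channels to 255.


Additive: each channel = min(255, C₁+C₂)
R: 100+198 = 298 → 255
G: 101+17 = 118 → 118
B: 219+19 = 238 → 238
= RGB(255, 118, 238)


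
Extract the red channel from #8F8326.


Color: #8F8326
R = 8F = 143
G = 83 = 131
B = 26 = 38
Red = 143


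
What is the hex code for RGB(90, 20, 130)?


R = 90 → 5A (hex)
G = 20 → 14 (hex)
B = 130 → 82 (hex)
Hex = #5A1482


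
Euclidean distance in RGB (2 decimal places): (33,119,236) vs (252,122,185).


d = √[(R₁-R₂)² + (G₁-G₂)² + (B₁-B₂)²]
d = √[(33-252)² + (119-122)² + (236-185)²]
d = √[47961 + 9 + 2601]
d = √50571
d ≈ 224.88


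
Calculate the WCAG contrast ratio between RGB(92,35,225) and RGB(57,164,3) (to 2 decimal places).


Linearize each sRGB channel c=v/255: c/12.92 if c ≤ 0.04045 else ((c+0.055)/1.055)^2.4
L = 0.2126×R_lin + 0.7152×G_lin + 0.0722×B_lin
Color 1 (92,35,225):
  R=92: 92/255≈0.3608 > 0.04045 → ((0.3608+0.055)/1.055)^2.4 ≈ 0.10702
  G=35: 35/255≈0.1373 > 0.04045 → ((0.1373+0.055)/1.055)^2.4 ≈ 0.01681
  B=225: 225/255≈0.8824 > 0.04045 → ((0.8824+0.055)/1.055)^2.4 ≈ 0.75294
  L1 = 0.2126×0.10702 + 0.7152×0.01681 + 0.0722×0.75294 ≈ 0.08914
Color 2 (57,164,3):
  R=57: 57/255≈0.2235 > 0.04045 → ((0.2235+0.055)/1.055)^2.4 ≈ 0.04092
  G=164: 164/255≈0.6431 > 0.04045 → ((0.6431+0.055)/1.055)^2.4 ≈ 0.37124
  B=3: 3/255≈0.0118 ≤ 0.04045 → 0.0118/12.92 ≈ 0.00091
  L2 = 0.2126×0.04092 + 0.7152×0.37124 + 0.0722×0.00091 ≈ 0.27427
Lighter = 0.27427, Darker = 0.08914
Ratio = (L_lighter + 0.05) / (L_darker + 0.05)
Ratio = (0.27427 + 0.05) / (0.08914 + 0.05) = 0.32427 / 0.13914 ≈ 2.3306
Ratio ≈ 2.33:1


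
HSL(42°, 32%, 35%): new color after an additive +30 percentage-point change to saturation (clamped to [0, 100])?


Original S = 32%
Adjustment = +30 percentage points
New S = 32 + (30) = 62
Clamp to [0, 100] → 62
= HSL(42°, 62%, 35%)


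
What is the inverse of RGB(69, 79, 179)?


Invert: (255-R, 255-G, 255-B)
R: 255-69 = 186
G: 255-79 = 176
B: 255-179 = 76
= RGB(186, 176, 76)


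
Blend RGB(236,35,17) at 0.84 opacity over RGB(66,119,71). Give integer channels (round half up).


C = α×F + (1-α)×B, with 1-α = 0.16
R: 0.84×236 + 0.16×66 = 198.24 + 10.56 = 208.80 → 209
G: 0.84×35 + 0.16×119 = 29.40 + 19.04 = 48.44 → 48
B: 0.84×17 + 0.16×71 = 14.28 + 11.36 = 25.64 → 26
= RGB(209, 48, 26)


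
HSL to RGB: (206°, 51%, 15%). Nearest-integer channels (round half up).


H=206°, S=0.51, L=0.15
C = (1-|2L-1|)×S = (1-|-0.70|)×0.51 = 0.153
H' = H/60 = 206/60 ≈ 3.4333; X = C×(1-|H' mod 2 - 1|) = 0.0867
m = L - C/2 = 0.15 - 0.0765 = 0.0735
Sector ⌊H'⌋ = 3 → (R',G',B') = (0.0, 0.0867, 0.153)
RGB = ((R'+m)×255, (G'+m)×255, (B'+m)×255) = (18.7425, 40.851, 57.7575)
Round half up → RGB(19, 41, 58)


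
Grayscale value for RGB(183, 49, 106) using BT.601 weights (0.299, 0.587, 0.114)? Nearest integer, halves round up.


Gray = 0.299×R + 0.587×G + 0.114×B
Gray = 0.299×183 + 0.587×49 + 0.114×106
Gray = 54.717 + 28.763 + 12.084
Gray = 95.564 → round half up → 96
Gray = 96


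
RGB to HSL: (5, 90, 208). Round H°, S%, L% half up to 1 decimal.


Normalize: R'=5/255≈0.0196, G'=90/255≈0.3529, B'=208/255≈0.8157
Max=208/255, Min=5/255, Δ=Max-Min=203/255
L = (Max+Min)/2 = (208+5)/510 = 213/510 = 0.41764… → L = 41.8%
L ≤ 0.5 → S = Δ/(Max+Min) = 203/(208+5) = 203/213 = 0.95305… → S = 95.3%
(the 1/255 factors cancel in S and H, so raw channel differences can be used)
Max is B' → H = 60 × ((R-G)/Δ + 4) = 60 × ((5-90)/203 + 4)
  -85/203 + 4 = -0.4187… + 4 = 3.5812…
  H = 60 × 3.5812… = 214.876…° → H = 214.9°
= HSL(214.9°, 95.3%, 41.8%)


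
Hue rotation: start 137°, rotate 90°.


New hue = (H + rotation) mod 360
New hue = (137 + 90) mod 360
= 227 mod 360
= 227°


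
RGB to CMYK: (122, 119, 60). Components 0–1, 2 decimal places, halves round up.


R'=122/255≈0.4784, G'=119/255≈0.4667, B'=60/255≈0.2353
K = 1 - max(R',G',B') = 1 - 122/255 = 133/255 = 0.52156… → 0.52
(1-R'-K)/(1-K) simplifies to (max-R)/max with max = 122:
C = (122-122)/122 = 0/122 = 0 → 0.00
M = (122-119)/122 = 3/122 = 0.02459… → 0.02
Y = (122-60)/122 = 62/122 = 0.50819… → 0.51
= CMYK(0.00, 0.02, 0.51, 0.52)


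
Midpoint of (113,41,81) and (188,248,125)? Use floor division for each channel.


Midpoint: each channel = ⌊(C₁+C₂)/2⌋
R: ⌊(113+188)/2⌋ = 150
G: ⌊(41+248)/2⌋ = 144
B: ⌊(81+125)/2⌋ = 103
= RGB(150, 144, 103)


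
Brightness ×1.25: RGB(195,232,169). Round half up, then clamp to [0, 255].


Multiply each channel by 1.25, round half up, clamp to [0, 255]
R: 195×1.25 = 243.75 → round → 244
G: 232×1.25 = 290 → clamp → 255
B: 169×1.25 = 211.25 → round → 211
= RGB(244, 255, 211)


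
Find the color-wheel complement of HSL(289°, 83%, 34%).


Complement = opposite side of color wheel = hue + 180°
H' = (289 + 180) mod 360 = 109°
S and L unchanged.
= HSL(109°, 83%, 34%)


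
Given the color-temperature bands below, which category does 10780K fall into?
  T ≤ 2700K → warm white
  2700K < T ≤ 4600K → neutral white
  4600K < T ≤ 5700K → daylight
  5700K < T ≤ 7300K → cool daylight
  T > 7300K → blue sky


Temperature: 10780K
10780K > 7300K → blue sky
Classification: blue sky


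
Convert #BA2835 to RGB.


BA → 186 (R)
28 → 40 (G)
35 → 53 (B)
= RGB(186, 40, 53)


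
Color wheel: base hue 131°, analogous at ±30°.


Base hue: 131°
Left analog: (131 - 30) mod 360 = 101°
Right analog: (131 + 30) mod 360 = 161°
Analogous hues = 101° and 161°


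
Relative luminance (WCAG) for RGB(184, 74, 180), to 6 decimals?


Linearize each channel (sRGB transfer function): c = v/255; c_lin = c/12.92 if c ≤ 0.04045, else ((c+0.055)/1.055)^2.4
  R: 184/255 ≈ 0.721569 > 0.04045 → ((0.721569+0.055)/1.055)^2.4 ≈ 0.479320
  G: 74/255 ≈ 0.290196 > 0.04045 → ((0.290196+0.055)/1.055)^2.4 ≈ 0.068478
  B: 180/255 ≈ 0.705882 > 0.04045 → ((0.705882+0.055)/1.055)^2.4 ≈ 0.456411
R_lin = 0.479320, G_lin = 0.068478, B_lin = 0.456411
L = 0.2126×R + 0.7152×G + 0.0722×B
L = 0.2126×0.479320 + 0.7152×0.068478 + 0.0722×0.456411
L ≈ 0.183832


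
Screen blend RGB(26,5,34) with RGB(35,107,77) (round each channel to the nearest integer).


Screen: C = 255 - (255-A)×(255-B)/255, rounded to nearest integer
R: 255 - (255-26)×(255-35)/255 = 255 - 50380/255 ≈ 255 - 197.569 = 57.431 → 57
G: 255 - (255-5)×(255-107)/255 = 255 - 37000/255 ≈ 255 - 145.098 = 109.902 → 110
B: 255 - (255-34)×(255-77)/255 = 255 - 39338/255 ≈ 255 - 154.267 = 100.733 → 101
= RGB(57, 110, 101)


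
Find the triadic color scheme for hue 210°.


Triadic: equally spaced at 120° intervals
H1 = 210°
H2 = (210 + 120) mod 360 = 330°
H3 = (210 + 240) mod 360 = 90°
Triadic = 210°, 330°, 90°


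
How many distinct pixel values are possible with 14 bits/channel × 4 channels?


Total bits = 14 bits/channel × 4 channels = 56 bits
Distinct pixel values = 2^56
= 72,057,594,037,927,936 pixel values


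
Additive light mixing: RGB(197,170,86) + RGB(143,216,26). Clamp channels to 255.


Additive: each channel = min(255, C₁+C₂)
R: 197+143 = 340 → 255
G: 170+216 = 386 → 255
B: 86+26 = 112 → 112
= RGB(255, 255, 112)


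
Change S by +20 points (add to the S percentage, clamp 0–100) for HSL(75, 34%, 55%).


Original S = 34%
Adjustment = +20 percentage points
New S = 34 + (20) = 54
Clamp to [0, 100] → 54
= HSL(75°, 54%, 55%)


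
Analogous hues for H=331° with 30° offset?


Base hue: 331°
Left analog: (331 - 30) mod 360 = 301°
Right analog: (331 + 30) mod 360 = 1°
Analogous hues = 301° and 1°


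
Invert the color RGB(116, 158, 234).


Invert: (255-R, 255-G, 255-B)
R: 255-116 = 139
G: 255-158 = 97
B: 255-234 = 21
= RGB(139, 97, 21)


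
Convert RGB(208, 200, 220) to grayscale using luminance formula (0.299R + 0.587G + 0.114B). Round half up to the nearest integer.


Gray = 0.299×R + 0.587×G + 0.114×B
Gray = 0.299×208 + 0.587×200 + 0.114×220
Gray = 62.192 + 117.400 + 25.080
Gray = 204.672 → round half up → 205
Gray = 205


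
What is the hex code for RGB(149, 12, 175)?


R = 149 → 95 (hex)
G = 12 → 0C (hex)
B = 175 → AF (hex)
Hex = #950CAF


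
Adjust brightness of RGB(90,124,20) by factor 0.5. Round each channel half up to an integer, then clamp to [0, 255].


Multiply each channel by 0.5, round half up, clamp to [0, 255]
R: 90×0.5 = 45
G: 124×0.5 = 62
B: 20×0.5 = 10
= RGB(45, 62, 10)


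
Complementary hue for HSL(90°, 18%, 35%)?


Complement = opposite side of color wheel = hue + 180°
H' = (90 + 180) mod 360 = 270°
S and L unchanged.
= HSL(270°, 18%, 35%)


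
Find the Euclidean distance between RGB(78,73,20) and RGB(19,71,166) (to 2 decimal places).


d = √[(R₁-R₂)² + (G₁-G₂)² + (B₁-B₂)²]
d = √[(78-19)² + (73-71)² + (20-166)²]
d = √[3481 + 4 + 21316]
d = √24801
d ≈ 157.48


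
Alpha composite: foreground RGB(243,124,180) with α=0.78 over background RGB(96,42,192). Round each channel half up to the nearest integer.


C = α×F + (1-α)×B, with 1-α = 0.22
R: 0.78×243 + 0.22×96 = 189.54 + 21.12 = 210.66 → 211
G: 0.78×124 + 0.22×42 = 96.72 + 9.24 = 105.96 → 106
B: 0.78×180 + 0.22×192 = 140.40 + 42.24 = 182.64 → 183
= RGB(211, 106, 183)


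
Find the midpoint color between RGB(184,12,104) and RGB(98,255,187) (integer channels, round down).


Midpoint: each channel = ⌊(C₁+C₂)/2⌋
R: ⌊(184+98)/2⌋ = 141
G: ⌊(12+255)/2⌋ = 133
B: ⌊(104+187)/2⌋ = 145
= RGB(141, 133, 145)


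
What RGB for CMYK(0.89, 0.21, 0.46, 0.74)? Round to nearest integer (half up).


R = 255 × (1-C) × (1-K) = 255 × 0.11 × 0.26 = 7.293 → 7
G = 255 × (1-M) × (1-K) = 255 × 0.79 × 0.26 = 52.377 → 52
B = 255 × (1-Y) × (1-K) = 255 × 0.54 × 0.26 = 35.802 → 36
= RGB(7, 52, 36)


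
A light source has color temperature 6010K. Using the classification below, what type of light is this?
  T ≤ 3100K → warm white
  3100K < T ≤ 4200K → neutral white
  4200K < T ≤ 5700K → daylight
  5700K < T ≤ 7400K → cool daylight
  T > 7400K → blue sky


Temperature: 6010K
5700K < 6010K ≤ 7400K → cool daylight
Classification: cool daylight


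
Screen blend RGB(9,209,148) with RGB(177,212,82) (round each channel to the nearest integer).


Screen: C = 255 - (255-A)×(255-B)/255, rounded to nearest integer
R: 255 - (255-9)×(255-177)/255 = 255 - 19188/255 ≈ 255 - 75.247 = 179.753 → 180
G: 255 - (255-209)×(255-212)/255 = 255 - 1978/255 ≈ 255 - 7.757 = 247.243 → 247
B: 255 - (255-148)×(255-82)/255 = 255 - 18511/255 ≈ 255 - 72.592 = 182.408 → 182
= RGB(180, 247, 182)


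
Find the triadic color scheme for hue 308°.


Triadic: equally spaced at 120° intervals
H1 = 308°
H2 = (308 + 120) mod 360 = 68°
H3 = (308 + 240) mod 360 = 188°
Triadic = 308°, 68°, 188°


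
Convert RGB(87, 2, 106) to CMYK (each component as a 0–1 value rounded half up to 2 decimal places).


R'=87/255≈0.3412, G'=2/255≈0.0078, B'=106/255≈0.4157
K = 1 - max(R',G',B') = 1 - 106/255 = 149/255 = 0.58431… → 0.58
(1-R'-K)/(1-K) simplifies to (max-R)/max with max = 106:
C = (106-87)/106 = 19/106 = 0.17924… → 0.18
M = (106-2)/106 = 104/106 = 0.98113… → 0.98
Y = (106-106)/106 = 0/106 = 0 → 0.00
= CMYK(0.18, 0.98, 0.00, 0.58)


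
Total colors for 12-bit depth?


Colors = 2^bits = 2^12
= 4,096 colors


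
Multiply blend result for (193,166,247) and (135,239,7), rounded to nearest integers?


Multiply: C = A×B/255, rounded to nearest integer
R: 193×135/255 = 26055/255 ≈ 102.176 → 102
G: 166×239/255 = 39674/255 ≈ 155.584 → 156
B: 247×7/255 = 1729/255 ≈ 6.780 → 7
= RGB(102, 156, 7)


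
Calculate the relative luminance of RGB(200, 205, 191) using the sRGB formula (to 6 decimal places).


Linearize each channel (sRGB transfer function): c = v/255; c_lin = c/12.92 if c ≤ 0.04045, else ((c+0.055)/1.055)^2.4
  R: 200/255 ≈ 0.784314 > 0.04045 → ((0.784314+0.055)/1.055)^2.4 ≈ 0.577580
  G: 205/255 ≈ 0.803922 > 0.04045 → ((0.803922+0.055)/1.055)^2.4 ≈ 0.610496
  B: 191/255 ≈ 0.749020 > 0.04045 → ((0.749020+0.055)/1.055)^2.4 ≈ 0.520996
R_lin = 0.577580, G_lin = 0.610496, B_lin = 0.520996
L = 0.2126×R + 0.7152×G + 0.0722×B
L = 0.2126×0.577580 + 0.7152×0.610496 + 0.0722×0.520996
L ≈ 0.597036


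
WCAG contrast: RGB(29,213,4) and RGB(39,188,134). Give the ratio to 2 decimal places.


Linearize each sRGB channel c=v/255: c/12.92 if c ≤ 0.04045 else ((c+0.055)/1.055)^2.4
L = 0.2126×R_lin + 0.7152×G_lin + 0.0722×B_lin
Color 1 (29,213,4):
  R=29: 29/255≈0.1137 > 0.04045 → ((0.1137+0.055)/1.055)^2.4 ≈ 0.01229
  G=213: 213/255≈0.8353 > 0.04045 → ((0.8353+0.055)/1.055)^2.4 ≈ 0.66539
  B=4: 4/255≈0.0157 ≤ 0.04045 → 0.0157/12.92 ≈ 0.00121
  L1 = 0.2126×0.01229 + 0.7152×0.66539 + 0.0722×0.00121 ≈ 0.47858
Color 2 (39,188,134):
  R=39: 39/255≈0.1529 > 0.04045 → ((0.1529+0.055)/1.055)^2.4 ≈ 0.02029
  G=188: 188/255≈0.7373 > 0.04045 → ((0.7373+0.055)/1.055)^2.4 ≈ 0.50289
  B=134: 134/255≈0.5255 > 0.04045 → ((0.5255+0.055)/1.055)^2.4 ≈ 0.23840
  L2 = 0.2126×0.02029 + 0.7152×0.50289 + 0.0722×0.23840 ≈ 0.38119
Lighter = 0.47858, Darker = 0.38119
Ratio = (L_lighter + 0.05) / (L_darker + 0.05)
Ratio = (0.47858 + 0.05) / (0.38119 + 0.05) = 0.52858 / 0.43119 ≈ 1.2259
Ratio ≈ 1.23:1


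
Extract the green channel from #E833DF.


Color: #E833DF
R = E8 = 232
G = 33 = 51
B = DF = 223
Green = 51


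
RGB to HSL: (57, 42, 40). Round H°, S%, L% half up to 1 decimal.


Normalize: R'=57/255≈0.2235, G'=42/255≈0.1647, B'=40/255≈0.1569
Max=57/255, Min=40/255, Δ=Max-Min=17/255
L = (Max+Min)/2 = (57+40)/510 = 97/510 = 0.19019… → L = 19.0%
L ≤ 0.5 → S = Δ/(Max+Min) = 17/(57+40) = 17/97 = 0.17525… → S = 17.5%
(the 1/255 factors cancel in S and H, so raw channel differences can be used)
Max is R' → H = 60 × (((G-B)/Δ) mod 6) = 60 × (((42-40)/17) mod 6)
  2/17 = 0.1176…
  H = 60 × 0.1176… = 7.058…° → H = 7.1°
= HSL(7.1°, 17.5%, 19.0%)


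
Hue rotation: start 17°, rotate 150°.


New hue = (H + rotation) mod 360
New hue = (17 + 150) mod 360
= 167 mod 360
= 167°


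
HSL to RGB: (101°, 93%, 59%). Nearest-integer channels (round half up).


H=101°, S=0.93, L=0.59
C = (1-|2L-1|)×S = (1-|0.18|)×0.93 = 0.7626
H' = H/60 = 101/60 ≈ 1.6833; X = C×(1-|H' mod 2 - 1|) = 0.24149
m = L - C/2 = 0.59 - 0.3813 = 0.2087
Sector ⌊H'⌋ = 1 → (R',G',B') = (0.24149, 0.7626, 0.0)
RGB = ((R'+m)×255, (G'+m)×255, (B'+m)×255) = (114.79845, 247.6815, 53.2185)
Round half up → RGB(115, 248, 53)


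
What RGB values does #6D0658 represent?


6D → 109 (R)
06 → 6 (G)
58 → 88 (B)
= RGB(109, 6, 88)


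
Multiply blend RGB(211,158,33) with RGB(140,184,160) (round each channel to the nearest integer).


Multiply: C = A×B/255, rounded to nearest integer
R: 211×140/255 = 29540/255 ≈ 115.843 → 116
G: 158×184/255 = 29072/255 ≈ 114.008 → 114
B: 33×160/255 = 5280/255 ≈ 20.706 → 21
= RGB(116, 114, 21)


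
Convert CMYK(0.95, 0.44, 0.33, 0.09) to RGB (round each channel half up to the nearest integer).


R = 255 × (1-C) × (1-K) = 255 × 0.05 × 0.91 = 11.6025 → 12
G = 255 × (1-M) × (1-K) = 255 × 0.56 × 0.91 = 129.948 → 130
B = 255 × (1-Y) × (1-K) = 255 × 0.67 × 0.91 = 155.4735 → 155
= RGB(12, 130, 155)


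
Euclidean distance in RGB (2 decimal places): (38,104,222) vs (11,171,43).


d = √[(R₁-R₂)² + (G₁-G₂)² + (B₁-B₂)²]
d = √[(38-11)² + (104-171)² + (222-43)²]
d = √[729 + 4489 + 32041]
d = √37259
d ≈ 193.03


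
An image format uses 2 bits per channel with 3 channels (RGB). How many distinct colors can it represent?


Total bits = 2 bits/channel × 3 channels = 6 bits
Distinct colors = 2^6
= 64 colors


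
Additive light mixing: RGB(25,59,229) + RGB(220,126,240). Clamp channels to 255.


Additive: each channel = min(255, C₁+C₂)
R: 25+220 = 245 → 245
G: 59+126 = 185 → 185
B: 229+240 = 469 → 255
= RGB(245, 185, 255)


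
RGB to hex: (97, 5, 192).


R = 97 → 61 (hex)
G = 5 → 05 (hex)
B = 192 → C0 (hex)
Hex = #6105C0


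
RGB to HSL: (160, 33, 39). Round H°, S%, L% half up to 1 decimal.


Normalize: R'=160/255≈0.6275, G'=33/255≈0.1294, B'=39/255≈0.1529
Max=160/255, Min=33/255, Δ=Max-Min=127/255
L = (Max+Min)/2 = (160+33)/510 = 193/510 = 0.37843… → L = 37.8%
L ≤ 0.5 → S = Δ/(Max+Min) = 127/(160+33) = 127/193 = 0.65803… → S = 65.8%
(the 1/255 factors cancel in S and H, so raw channel differences can be used)
Max is R' → H = 60 × (((G-B)/Δ) mod 6) = 60 × (((33-39)/127) mod 6)
  (-6)/127 = -0.0472…; negative, so add 6 → 5.9527…
  H = 60 × 5.9527… = 357.165…° → H = 357.2°
= HSL(357.2°, 65.8%, 37.8%)


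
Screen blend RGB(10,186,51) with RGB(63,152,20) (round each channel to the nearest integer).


Screen: C = 255 - (255-A)×(255-B)/255, rounded to nearest integer
R: 255 - (255-10)×(255-63)/255 = 255 - 47040/255 ≈ 255 - 184.471 = 70.529 → 71
G: 255 - (255-186)×(255-152)/255 = 255 - 7107/255 ≈ 255 - 27.871 = 227.129 → 227
B: 255 - (255-51)×(255-20)/255 = 255 - 47940/255 ≈ 255 - 188.000 = 67.000 → 67
= RGB(71, 227, 67)


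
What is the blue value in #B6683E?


Color: #B6683E
R = B6 = 182
G = 68 = 104
B = 3E = 62
Blue = 62


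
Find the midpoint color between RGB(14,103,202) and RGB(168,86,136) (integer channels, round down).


Midpoint: each channel = ⌊(C₁+C₂)/2⌋
R: ⌊(14+168)/2⌋ = 91
G: ⌊(103+86)/2⌋ = 94
B: ⌊(202+136)/2⌋ = 169
= RGB(91, 94, 169)


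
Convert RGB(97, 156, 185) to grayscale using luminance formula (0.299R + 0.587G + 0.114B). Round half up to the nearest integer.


Gray = 0.299×R + 0.587×G + 0.114×B
Gray = 0.299×97 + 0.587×156 + 0.114×185
Gray = 29.003 + 91.572 + 21.090
Gray = 141.665 → round half up → 142
Gray = 142


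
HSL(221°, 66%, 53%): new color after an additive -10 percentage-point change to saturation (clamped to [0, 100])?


Original S = 66%
Adjustment = -10 percentage points
New S = 66 + (-10) = 56
Clamp to [0, 100] → 56
= HSL(221°, 56%, 53%)


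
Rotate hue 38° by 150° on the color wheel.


New hue = (H + rotation) mod 360
New hue = (38 + 150) mod 360
= 188 mod 360
= 188°


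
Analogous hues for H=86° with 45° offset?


Base hue: 86°
Left analog: (86 - 45) mod 360 = 41°
Right analog: (86 + 45) mod 360 = 131°
Analogous hues = 41° and 131°


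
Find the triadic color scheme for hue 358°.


Triadic: equally spaced at 120° intervals
H1 = 358°
H2 = (358 + 120) mod 360 = 118°
H3 = (358 + 240) mod 360 = 238°
Triadic = 358°, 118°, 238°


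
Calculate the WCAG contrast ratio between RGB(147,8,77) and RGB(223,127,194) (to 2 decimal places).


Linearize each sRGB channel c=v/255: c/12.92 if c ≤ 0.04045 else ((c+0.055)/1.055)^2.4
L = 0.2126×R_lin + 0.7152×G_lin + 0.0722×B_lin
Color 1 (147,8,77):
  R=147: 147/255≈0.5765 > 0.04045 → ((0.5765+0.055)/1.055)^2.4 ≈ 0.29177
  G=8: 8/255≈0.0314 ≤ 0.04045 → 0.0314/12.92 ≈ 0.00243
  B=77: 77/255≈0.3020 > 0.04045 → ((0.3020+0.055)/1.055)^2.4 ≈ 0.07421
  L1 = 0.2126×0.29177 + 0.7152×0.00243 + 0.0722×0.07421 ≈ 0.06913
Color 2 (223,127,194):
  R=223: 223/255≈0.8745 > 0.04045 → ((0.8745+0.055)/1.055)^2.4 ≈ 0.73791
  G=127: 127/255≈0.4980 > 0.04045 → ((0.4980+0.055)/1.055)^2.4 ≈ 0.21223
  B=194: 194/255≈0.7608 > 0.04045 → ((0.7608+0.055)/1.055)^2.4 ≈ 0.53948
  L2 = 0.2126×0.73791 + 0.7152×0.21223 + 0.0722×0.53948 ≈ 0.34762
Lighter = 0.34762, Darker = 0.06913
Ratio = (L_lighter + 0.05) / (L_darker + 0.05)
Ratio = (0.34762 + 0.05) / (0.06913 + 0.05) = 0.39762 / 0.11913 ≈ 3.3378
Ratio ≈ 3.34:1


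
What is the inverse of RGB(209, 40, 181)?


Invert: (255-R, 255-G, 255-B)
R: 255-209 = 46
G: 255-40 = 215
B: 255-181 = 74
= RGB(46, 215, 74)


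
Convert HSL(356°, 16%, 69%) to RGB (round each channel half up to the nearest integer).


H=356°, S=0.16, L=0.69
C = (1-|2L-1|)×S = (1-|0.38|)×0.16 = 0.0992
H' = H/60 = 356/60 ≈ 5.9333; X = C×(1-|H' mod 2 - 1|) ≈ 0.0066
m = L - C/2 = 0.69 - 0.0496 = 0.6404
Sector ⌊H'⌋ = 5 → (R',G',B') = (0.0992, 0.0, ≈0.0066)
RGB = ((R'+m)×255, (G'+m)×255, (B'+m)×255) = (188.598, 163.302, 164.9884)
Round half up → RGB(189, 163, 165)


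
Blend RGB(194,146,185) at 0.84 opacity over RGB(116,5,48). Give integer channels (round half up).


C = α×F + (1-α)×B, with 1-α = 0.16
R: 0.84×194 + 0.16×116 = 162.96 + 18.56 = 181.52 → 182
G: 0.84×146 + 0.16×5 = 122.64 + 0.80 = 123.44 → 123
B: 0.84×185 + 0.16×48 = 155.40 + 7.68 = 163.08 → 163
= RGB(182, 123, 163)


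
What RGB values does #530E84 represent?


53 → 83 (R)
0E → 14 (G)
84 → 132 (B)
= RGB(83, 14, 132)


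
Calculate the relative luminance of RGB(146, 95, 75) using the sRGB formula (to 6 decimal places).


Linearize each channel (sRGB transfer function): c = v/255; c_lin = c/12.92 if c ≤ 0.04045, else ((c+0.055)/1.055)^2.4
  R: 146/255 ≈ 0.572549 > 0.04045 → ((0.572549+0.055)/1.055)^2.4 ≈ 0.287441
  G: 95/255 ≈ 0.372549 > 0.04045 → ((0.372549+0.055)/1.055)^2.4 ≈ 0.114435
  B: 75/255 ≈ 0.294118 > 0.04045 → ((0.294118+0.055)/1.055)^2.4 ≈ 0.070360
R_lin = 0.287441, G_lin = 0.114435, B_lin = 0.070360
L = 0.2126×R + 0.7152×G + 0.0722×B
L = 0.2126×0.287441 + 0.7152×0.114435 + 0.0722×0.070360
L ≈ 0.148034


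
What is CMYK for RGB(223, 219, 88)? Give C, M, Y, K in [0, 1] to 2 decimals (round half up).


R'=223/255≈0.8745, G'=219/255≈0.8588, B'=88/255≈0.3451
K = 1 - max(R',G',B') = 1 - 223/255 = 32/255 = 0.12549… → 0.13
(1-R'-K)/(1-K) simplifies to (max-R)/max with max = 223:
C = (223-223)/223 = 0/223 = 0 → 0.00
M = (223-219)/223 = 4/223 = 0.01793… → 0.02
Y = (223-88)/223 = 135/223 = 0.60538… → 0.61
= CMYK(0.00, 0.02, 0.61, 0.13)


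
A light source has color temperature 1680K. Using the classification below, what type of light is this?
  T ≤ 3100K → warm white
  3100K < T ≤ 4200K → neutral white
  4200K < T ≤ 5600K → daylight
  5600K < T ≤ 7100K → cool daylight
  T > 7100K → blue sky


Temperature: 1680K
1680K ≤ 3100K → warm white
Classification: warm white


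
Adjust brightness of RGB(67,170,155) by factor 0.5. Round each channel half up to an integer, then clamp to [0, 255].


Multiply each channel by 0.5, round half up, clamp to [0, 255]
R: 67×0.5 = 33.5 → round → 34
G: 170×0.5 = 85
B: 155×0.5 = 77.5 → round → 78
= RGB(34, 85, 78)


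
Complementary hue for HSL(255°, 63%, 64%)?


Complement = opposite side of color wheel = hue + 180°
H' = (255 + 180) mod 360 = 75°
S and L unchanged.
= HSL(75°, 63%, 64%)


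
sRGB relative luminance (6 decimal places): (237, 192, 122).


Linearize each channel (sRGB transfer function): c = v/255; c_lin = c/12.92 if c ≤ 0.04045, else ((c+0.055)/1.055)^2.4
  R: 237/255 ≈ 0.929412 > 0.04045 → ((0.929412+0.055)/1.055)^2.4 ≈ 0.846873
  G: 192/255 ≈ 0.752941 > 0.04045 → ((0.752941+0.055)/1.055)^2.4 ≈ 0.527115
  B: 122/255 ≈ 0.478431 > 0.04045 → ((0.478431+0.055)/1.055)^2.4 ≈ 0.194618
R_lin = 0.846873, G_lin = 0.527115, B_lin = 0.194618
L = 0.2126×R + 0.7152×G + 0.0722×B
L = 0.2126×0.846873 + 0.7152×0.527115 + 0.0722×0.194618
L ≈ 0.571089


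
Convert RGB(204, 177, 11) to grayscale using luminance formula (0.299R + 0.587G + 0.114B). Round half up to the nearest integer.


Gray = 0.299×R + 0.587×G + 0.114×B
Gray = 0.299×204 + 0.587×177 + 0.114×11
Gray = 60.996 + 103.899 + 1.254
Gray = 166.149 → round half up → 166
Gray = 166


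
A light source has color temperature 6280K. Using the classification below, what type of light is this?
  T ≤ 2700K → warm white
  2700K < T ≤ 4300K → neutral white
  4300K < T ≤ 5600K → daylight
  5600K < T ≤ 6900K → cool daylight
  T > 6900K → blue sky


Temperature: 6280K
5600K < 6280K ≤ 6900K → cool daylight
Classification: cool daylight


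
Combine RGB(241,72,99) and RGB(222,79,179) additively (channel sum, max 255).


Additive: each channel = min(255, C₁+C₂)
R: 241+222 = 463 → 255
G: 72+79 = 151 → 151
B: 99+179 = 278 → 255
= RGB(255, 151, 255)


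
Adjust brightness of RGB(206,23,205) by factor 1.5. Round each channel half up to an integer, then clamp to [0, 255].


Multiply each channel by 1.5, round half up, clamp to [0, 255]
R: 206×1.5 = 309 → clamp → 255
G: 23×1.5 = 34.5 → round → 35
B: 205×1.5 = 307.5 → round → 308 → clamp → 255
= RGB(255, 35, 255)


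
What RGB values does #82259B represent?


82 → 130 (R)
25 → 37 (G)
9B → 155 (B)
= RGB(130, 37, 155)


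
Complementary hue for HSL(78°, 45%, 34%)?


Complement = opposite side of color wheel = hue + 180°
H' = (78 + 180) mod 360 = 258°
S and L unchanged.
= HSL(258°, 45%, 34%)


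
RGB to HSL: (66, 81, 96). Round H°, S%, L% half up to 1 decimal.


Normalize: R'=66/255≈0.2588, G'=81/255≈0.3176, B'=96/255≈0.3765
Max=96/255, Min=66/255, Δ=Max-Min=30/255
L = (Max+Min)/2 = (96+66)/510 = 162/510 = 0.31764… → L = 31.8%
L ≤ 0.5 → S = Δ/(Max+Min) = 30/(96+66) = 30/162 = 0.18518… → S = 18.5%
(the 1/255 factors cancel in S and H, so raw channel differences can be used)
Max is B' → H = 60 × ((R-G)/Δ + 4) = 60 × ((66-81)/30 + 4)
  -15/30 + 4 = -0.5 + 4 = 3.5
  H = 60 × 3.5 = 210° → H = 210.0°
= HSL(210.0°, 18.5%, 31.8%)


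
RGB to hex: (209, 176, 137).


R = 209 → D1 (hex)
G = 176 → B0 (hex)
B = 137 → 89 (hex)
Hex = #D1B089


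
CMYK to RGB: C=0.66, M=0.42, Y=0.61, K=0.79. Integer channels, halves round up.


R = 255 × (1-C) × (1-K) = 255 × 0.34 × 0.21 = 18.207 → 18
G = 255 × (1-M) × (1-K) = 255 × 0.58 × 0.21 = 31.059 → 31
B = 255 × (1-Y) × (1-K) = 255 × 0.39 × 0.21 = 20.8845 → 21
= RGB(18, 31, 21)


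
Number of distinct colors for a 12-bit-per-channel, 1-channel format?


Total bits = 12 bits/channel × 1 channels = 12 bits
Distinct colors = 2^12
= 4,096 colors


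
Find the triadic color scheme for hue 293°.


Triadic: equally spaced at 120° intervals
H1 = 293°
H2 = (293 + 120) mod 360 = 53°
H3 = (293 + 240) mod 360 = 173°
Triadic = 293°, 53°, 173°


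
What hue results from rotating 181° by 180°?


New hue = (H + rotation) mod 360
New hue = (181 + 180) mod 360
= 361 mod 360
= 1°


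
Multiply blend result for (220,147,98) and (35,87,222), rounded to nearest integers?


Multiply: C = A×B/255, rounded to nearest integer
R: 220×35/255 = 7700/255 ≈ 30.196 → 30
G: 147×87/255 = 12789/255 ≈ 50.153 → 50
B: 98×222/255 = 21756/255 ≈ 85.318 → 85
= RGB(30, 50, 85)


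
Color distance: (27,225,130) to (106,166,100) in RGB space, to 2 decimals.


d = √[(R₁-R₂)² + (G₁-G₂)² + (B₁-B₂)²]
d = √[(27-106)² + (225-166)² + (130-100)²]
d = √[6241 + 3481 + 900]
d = √10622
d ≈ 103.06


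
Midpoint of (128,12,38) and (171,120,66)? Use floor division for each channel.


Midpoint: each channel = ⌊(C₁+C₂)/2⌋
R: ⌊(128+171)/2⌋ = 149
G: ⌊(12+120)/2⌋ = 66
B: ⌊(38+66)/2⌋ = 52
= RGB(149, 66, 52)


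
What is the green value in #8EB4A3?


Color: #8EB4A3
R = 8E = 142
G = B4 = 180
B = A3 = 163
Green = 180


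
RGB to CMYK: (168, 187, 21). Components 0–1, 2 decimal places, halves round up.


R'=168/255≈0.6588, G'=187/255≈0.7333, B'=21/255≈0.0824
K = 1 - max(R',G',B') = 1 - 187/255 = 68/255 = 0.26666… → 0.27
(1-R'-K)/(1-K) simplifies to (max-R)/max with max = 187:
C = (187-168)/187 = 19/187 = 0.10160… → 0.10
M = (187-187)/187 = 0/187 = 0 → 0.00
Y = (187-21)/187 = 166/187 = 0.88770… → 0.89
= CMYK(0.10, 0.00, 0.89, 0.27)


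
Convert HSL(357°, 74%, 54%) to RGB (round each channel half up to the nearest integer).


H=357°, S=0.74, L=0.54
C = (1-|2L-1|)×S = (1-|0.08|)×0.74 = 0.6808
H' = H/60 = 357/60 ≈ 5.9500; X = C×(1-|H' mod 2 - 1|) = 0.03404
m = L - C/2 = 0.54 - 0.3404 = 0.1996
Sector ⌊H'⌋ = 5 → (R',G',B') = (0.6808, 0.0, 0.03404)
RGB = ((R'+m)×255, (G'+m)×255, (B'+m)×255) = (224.502, 50.898, 59.5782)
Round half up → RGB(225, 51, 60)


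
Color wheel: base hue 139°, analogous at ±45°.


Base hue: 139°
Left analog: (139 - 45) mod 360 = 94°
Right analog: (139 + 45) mod 360 = 184°
Analogous hues = 94° and 184°


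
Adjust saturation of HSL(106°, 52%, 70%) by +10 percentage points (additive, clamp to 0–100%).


Original S = 52%
Adjustment = +10 percentage points
New S = 52 + (10) = 62
Clamp to [0, 100] → 62
= HSL(106°, 62%, 70%)


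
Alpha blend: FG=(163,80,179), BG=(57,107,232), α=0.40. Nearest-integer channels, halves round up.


C = α×F + (1-α)×B, with 1-α = 0.60
R: 0.40×163 + 0.60×57 = 65.20 + 34.20 = 99.40 → 99
G: 0.40×80 + 0.60×107 = 32.00 + 64.20 = 96.20 → 96
B: 0.40×179 + 0.60×232 = 71.60 + 139.20 = 210.80 → 211
= RGB(99, 96, 211)


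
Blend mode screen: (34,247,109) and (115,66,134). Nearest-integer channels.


Screen: C = 255 - (255-A)×(255-B)/255, rounded to nearest integer
R: 255 - (255-34)×(255-115)/255 = 255 - 30940/255 ≈ 255 - 121.333 = 133.667 → 134
G: 255 - (255-247)×(255-66)/255 = 255 - 1512/255 ≈ 255 - 5.929 = 249.071 → 249
B: 255 - (255-109)×(255-134)/255 = 255 - 17666/255 ≈ 255 - 69.278 = 185.722 → 186
= RGB(134, 249, 186)


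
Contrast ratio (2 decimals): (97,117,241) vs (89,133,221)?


Linearize each sRGB channel c=v/255: c/12.92 if c ≤ 0.04045 else ((c+0.055)/1.055)^2.4
L = 0.2126×R_lin + 0.7152×G_lin + 0.0722×B_lin
Color 1 (97,117,241):
  R=97: 97/255≈0.3804 > 0.04045 → ((0.3804+0.055)/1.055)^2.4 ≈ 0.11954
  G=117: 117/255≈0.4588 > 0.04045 → ((0.4588+0.055)/1.055)^2.4 ≈ 0.17789
  B=241: 241/255≈0.9451 > 0.04045 → ((0.9451+0.055)/1.055)^2.4 ≈ 0.87962
  L1 = 0.2126×0.11954 + 0.7152×0.17789 + 0.0722×0.87962 ≈ 0.21615
Color 2 (89,133,221):
  R=89: 89/255≈0.3490 > 0.04045 → ((0.3490+0.055)/1.055)^2.4 ≈ 0.09990
  G=133: 133/255≈0.5216 > 0.04045 → ((0.5216+0.055)/1.055)^2.4 ≈ 0.23455
  B=221: 221/255≈0.8667 > 0.04045 → ((0.8667+0.055)/1.055)^2.4 ≈ 0.72306
  L2 = 0.2126×0.09990 + 0.7152×0.23455 + 0.0722×0.72306 ≈ 0.24119
Lighter = 0.24119, Darker = 0.21615
Ratio = (L_lighter + 0.05) / (L_darker + 0.05)
Ratio = (0.24119 + 0.05) / (0.21615 + 0.05) = 0.29119 / 0.26615 ≈ 1.0941
Ratio ≈ 1.09:1


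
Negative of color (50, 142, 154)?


Invert: (255-R, 255-G, 255-B)
R: 255-50 = 205
G: 255-142 = 113
B: 255-154 = 101
= RGB(205, 113, 101)


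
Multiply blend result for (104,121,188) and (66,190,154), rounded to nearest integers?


Multiply: C = A×B/255, rounded to nearest integer
R: 104×66/255 = 6864/255 ≈ 26.918 → 27
G: 121×190/255 = 22990/255 ≈ 90.157 → 90
B: 188×154/255 = 28952/255 ≈ 113.537 → 114
= RGB(27, 90, 114)


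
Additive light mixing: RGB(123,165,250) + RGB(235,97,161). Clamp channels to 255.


Additive: each channel = min(255, C₁+C₂)
R: 123+235 = 358 → 255
G: 165+97 = 262 → 255
B: 250+161 = 411 → 255
= RGB(255, 255, 255)


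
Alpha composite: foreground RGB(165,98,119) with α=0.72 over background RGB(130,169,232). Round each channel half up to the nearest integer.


C = α×F + (1-α)×B, with 1-α = 0.28
R: 0.72×165 + 0.28×130 = 118.80 + 36.40 = 155.20 → 155
G: 0.72×98 + 0.28×169 = 70.56 + 47.32 = 117.88 → 118
B: 0.72×119 + 0.28×232 = 85.68 + 64.96 = 150.64 → 151
= RGB(155, 118, 151)


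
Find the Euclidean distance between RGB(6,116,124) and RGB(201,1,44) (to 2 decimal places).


d = √[(R₁-R₂)² + (G₁-G₂)² + (B₁-B₂)²]
d = √[(6-201)² + (116-1)² + (124-44)²]
d = √[38025 + 13225 + 6400]
d = √57650
d ≈ 240.10


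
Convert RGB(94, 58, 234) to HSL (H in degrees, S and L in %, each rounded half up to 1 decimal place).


Normalize: R'=94/255≈0.3686, G'=58/255≈0.2275, B'=234/255≈0.9176
Max=234/255, Min=58/255, Δ=Max-Min=176/255
L = (Max+Min)/2 = (234+58)/510 = 292/510 = 0.57254… → L = 57.3%
L > 0.5 → S = Δ/(2-Max-Min) = 176/(510-234-58) = 176/218 = 0.80733… → S = 80.7%
(the 1/255 factors cancel in S and H, so raw channel differences can be used)
Max is B' → H = 60 × ((R-G)/Δ + 4) = 60 × ((94-58)/176 + 4)
  36/176 + 4 = 0.2045… + 4 = 4.2045…
  H = 60 × 4.2045… = 252.272…° → H = 252.3°
= HSL(252.3°, 80.7%, 57.3%)


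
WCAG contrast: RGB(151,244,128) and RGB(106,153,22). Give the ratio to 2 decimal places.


Linearize each sRGB channel c=v/255: c/12.92 if c ≤ 0.04045 else ((c+0.055)/1.055)^2.4
L = 0.2126×R_lin + 0.7152×G_lin + 0.0722×B_lin
Color 1 (151,244,128):
  R=151: 151/255≈0.5922 > 0.04045 → ((0.5922+0.055)/1.055)^2.4 ≈ 0.30947
  G=244: 244/255≈0.9569 > 0.04045 → ((0.9569+0.055)/1.055)^2.4 ≈ 0.90466
  B=128: 128/255≈0.5020 > 0.04045 → ((0.5020+0.055)/1.055)^2.4 ≈ 0.21586
  L1 = 0.2126×0.30947 + 0.7152×0.90466 + 0.0722×0.21586 ≈ 0.72839
Color 2 (106,153,22):
  R=106: 106/255≈0.4157 > 0.04045 → ((0.4157+0.055)/1.055)^2.4 ≈ 0.14413
  G=153: 153/255≈0.6000 > 0.04045 → ((0.6000+0.055)/1.055)^2.4 ≈ 0.31855
  B=22: 22/255≈0.0863 > 0.04045 → ((0.0863+0.055)/1.055)^2.4 ≈ 0.00802
  L2 = 0.2126×0.14413 + 0.7152×0.31855 + 0.0722×0.00802 ≈ 0.25905
Lighter = 0.72839, Darker = 0.25905
Ratio = (L_lighter + 0.05) / (L_darker + 0.05)
Ratio = (0.72839 + 0.05) / (0.25905 + 0.05) = 0.77839 / 0.30905 ≈ 2.5187
Ratio ≈ 2.52:1


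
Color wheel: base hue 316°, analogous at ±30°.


Base hue: 316°
Left analog: (316 - 30) mod 360 = 286°
Right analog: (316 + 30) mod 360 = 346°
Analogous hues = 286° and 346°


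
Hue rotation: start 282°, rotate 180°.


New hue = (H + rotation) mod 360
New hue = (282 + 180) mod 360
= 462 mod 360
= 102°


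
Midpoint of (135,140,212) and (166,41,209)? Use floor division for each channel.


Midpoint: each channel = ⌊(C₁+C₂)/2⌋
R: ⌊(135+166)/2⌋ = 150
G: ⌊(140+41)/2⌋ = 90
B: ⌊(212+209)/2⌋ = 210
= RGB(150, 90, 210)


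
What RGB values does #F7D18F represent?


F7 → 247 (R)
D1 → 209 (G)
8F → 143 (B)
= RGB(247, 209, 143)


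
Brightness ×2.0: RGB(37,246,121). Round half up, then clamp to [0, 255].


Multiply each channel by 2.0, round half up, clamp to [0, 255]
R: 37×2.0 = 74
G: 246×2.0 = 492 → clamp → 255
B: 121×2.0 = 242
= RGB(74, 255, 242)


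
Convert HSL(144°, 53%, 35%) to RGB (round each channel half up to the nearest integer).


H=144°, S=0.53, L=0.35
C = (1-|2L-1|)×S = (1-|-0.30|)×0.53 = 0.371
H' = H/60 = 144/60 ≈ 2.4000; X = C×(1-|H' mod 2 - 1|) = 0.1484
m = L - C/2 = 0.35 - 0.1855 = 0.1645
Sector ⌊H'⌋ = 2 → (R',G',B') = (0.0, 0.371, 0.1484)
RGB = ((R'+m)×255, (G'+m)×255, (B'+m)×255) = (41.9475, 136.5525, 79.7895)
Round half up → RGB(42, 137, 80)


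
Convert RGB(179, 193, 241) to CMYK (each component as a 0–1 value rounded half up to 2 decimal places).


R'=179/255≈0.7020, G'=193/255≈0.7569, B'=241/255≈0.9451
K = 1 - max(R',G',B') = 1 - 241/255 = 14/255 = 0.05490… → 0.05
(1-R'-K)/(1-K) simplifies to (max-R)/max with max = 241:
C = (241-179)/241 = 62/241 = 0.25726… → 0.26
M = (241-193)/241 = 48/241 = 0.19917… → 0.20
Y = (241-241)/241 = 0/241 = 0 → 0.00
= CMYK(0.26, 0.20, 0.00, 0.05)


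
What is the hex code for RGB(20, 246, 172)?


R = 20 → 14 (hex)
G = 246 → F6 (hex)
B = 172 → AC (hex)
Hex = #14F6AC


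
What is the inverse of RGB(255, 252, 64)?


Invert: (255-R, 255-G, 255-B)
R: 255-255 = 0
G: 255-252 = 3
B: 255-64 = 191
= RGB(0, 3, 191)


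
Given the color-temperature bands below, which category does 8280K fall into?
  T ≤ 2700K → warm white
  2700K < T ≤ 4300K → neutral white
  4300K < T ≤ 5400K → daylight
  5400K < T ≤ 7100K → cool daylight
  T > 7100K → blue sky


Temperature: 8280K
8280K > 7100K → blue sky
Classification: blue sky
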